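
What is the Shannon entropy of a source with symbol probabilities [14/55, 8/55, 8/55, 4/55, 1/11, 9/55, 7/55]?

H(X) = -Σ p(x) log₂ p(x)
  -14/55 × log₂(14/55) = 0.5025
  -8/55 × log₂(8/55) = 0.4046
  -8/55 × log₂(8/55) = 0.4046
  -4/55 × log₂(4/55) = 0.2750
  -1/11 × log₂(1/11) = 0.3145
  -9/55 × log₂(9/55) = 0.4273
  -7/55 × log₂(7/55) = 0.3785
H(X) = 2.7069 bits


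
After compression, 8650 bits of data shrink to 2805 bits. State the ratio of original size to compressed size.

Compression ratio = Original / Compressed
= 8650 / 2805 = 3.08:1


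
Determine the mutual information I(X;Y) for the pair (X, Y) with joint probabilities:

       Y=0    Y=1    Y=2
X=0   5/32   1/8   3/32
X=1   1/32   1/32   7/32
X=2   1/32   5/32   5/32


H(X) = 1.5749, H(Y) = 1.5164, H(X,Y) = 2.8989
I(X;Y) = H(X) + H(Y) - H(X,Y) = 0.1925 bits


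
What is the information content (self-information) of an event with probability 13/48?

Information content I(x) = -log₂(p(x))
I = -log₂(13/48) = -log₂(0.2708)
I = 1.8845 bits


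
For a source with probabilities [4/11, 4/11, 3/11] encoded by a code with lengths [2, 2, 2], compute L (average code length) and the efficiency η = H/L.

Average length L = Σ p_i × l_i = 2.0000 bits
Entropy H = 1.5726 bits
Efficiency η = H/L × 100% = 78.63%


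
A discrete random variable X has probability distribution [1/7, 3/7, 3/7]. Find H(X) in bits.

H(X) = -Σ p(x) log₂ p(x)
  -1/7 × log₂(1/7) = 0.4011
  -3/7 × log₂(3/7) = 0.5239
  -3/7 × log₂(3/7) = 0.5239
H(X) = 1.4488 bits


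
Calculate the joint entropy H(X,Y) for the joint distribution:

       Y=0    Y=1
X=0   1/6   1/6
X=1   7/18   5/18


H(X,Y) = -Σ p(x,y) log₂ p(x,y)
  p(0,0)=1/6: -0.1667 × log₂(0.1667) = 0.4308
  p(0,1)=1/6: -0.1667 × log₂(0.1667) = 0.4308
  p(1,0)=7/18: -0.3889 × log₂(0.3889) = 0.5299
  p(1,1)=5/18: -0.2778 × log₂(0.2778) = 0.5133
H(X,Y) = 1.9049 bits


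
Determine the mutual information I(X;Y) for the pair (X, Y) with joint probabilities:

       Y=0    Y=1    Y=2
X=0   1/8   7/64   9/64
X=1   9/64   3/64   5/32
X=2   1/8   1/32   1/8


H(X) = 1.5749, H(Y) = 1.5078, H(X,Y) = 3.0518
I(X;Y) = H(X) + H(Y) - H(X,Y) = 0.0310 bits


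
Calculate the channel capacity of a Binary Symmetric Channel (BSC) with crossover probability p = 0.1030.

For BSC with error probability p:
C = 1 - H(p) where H(p) is binary entropy
H(0.1030) = -0.1030 × log₂(0.1030) - 0.8970 × log₂(0.8970)
H(p) = 0.4784
C = 1 - 0.4784 = 0.5216 bits/use


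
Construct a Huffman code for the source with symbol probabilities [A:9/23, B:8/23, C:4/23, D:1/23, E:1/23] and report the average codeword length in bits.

Huffman tree construction:
Combine smallest probabilities repeatedly
Resulting codes:
  A: 0 (length 1)
  B: 11 (length 2)
  C: 101 (length 3)
  D: 1000 (length 4)
  E: 1001 (length 4)
Average length = Σ p(s) × length(s) = 1.9565 bits


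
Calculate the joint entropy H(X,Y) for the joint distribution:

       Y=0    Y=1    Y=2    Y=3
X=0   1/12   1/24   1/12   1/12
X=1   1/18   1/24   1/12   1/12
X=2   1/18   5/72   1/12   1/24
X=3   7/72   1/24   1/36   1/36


H(X,Y) = -Σ p(x,y) log₂ p(x,y)
  p(0,0)=1/12: -0.0833 × log₂(0.0833) = 0.2987
  p(0,1)=1/24: -0.0417 × log₂(0.0417) = 0.1910
  p(0,2)=1/12: -0.0833 × log₂(0.0833) = 0.2987
  p(0,3)=1/12: -0.0833 × log₂(0.0833) = 0.2987
  p(1,0)=1/18: -0.0556 × log₂(0.0556) = 0.2317
  p(1,1)=1/24: -0.0417 × log₂(0.0417) = 0.1910
  p(1,2)=1/12: -0.0833 × log₂(0.0833) = 0.2987
  p(1,3)=1/12: -0.0833 × log₂(0.0833) = 0.2987
  p(2,0)=1/18: -0.0556 × log₂(0.0556) = 0.2317
  p(2,1)=5/72: -0.0694 × log₂(0.0694) = 0.2672
  p(2,2)=1/12: -0.0833 × log₂(0.0833) = 0.2987
  p(2,3)=1/24: -0.0417 × log₂(0.0417) = 0.1910
  p(3,0)=7/72: -0.0972 × log₂(0.0972) = 0.3269
  p(3,1)=1/24: -0.0417 × log₂(0.0417) = 0.1910
  p(3,2)=1/36: -0.0278 × log₂(0.0278) = 0.1436
  p(3,3)=1/36: -0.0278 × log₂(0.0278) = 0.1436
H(X,Y) = 3.9013 bits


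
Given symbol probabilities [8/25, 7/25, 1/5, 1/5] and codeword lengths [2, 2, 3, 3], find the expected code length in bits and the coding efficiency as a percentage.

Average length L = Σ p_i × l_i = 2.4000 bits
Entropy H = 1.9690 bits
Efficiency η = H/L × 100% = 82.04%


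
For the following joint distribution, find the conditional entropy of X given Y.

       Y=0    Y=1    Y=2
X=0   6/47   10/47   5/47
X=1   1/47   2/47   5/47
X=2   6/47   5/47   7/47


H(X|Y) = Σ_y p(y) H(X|Y=y)
  p(Y=0) = 13/47, H(X|Y=0) = 1.3143
  p(Y=1) = 17/47, H(X|Y=1) = 1.3328
  p(Y=2) = 17/47, H(X|Y=2) = 1.5657
H(X|Y) = 0.2766×1.3143 + 0.3617×1.3328 + 0.3617×1.5657 = 1.4119 bits


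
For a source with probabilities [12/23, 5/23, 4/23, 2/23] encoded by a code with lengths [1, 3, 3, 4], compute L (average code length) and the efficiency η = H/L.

Average length L = Σ p_i × l_i = 2.0435 bits
Entropy H = 1.7136 bits
Efficiency η = H/L × 100% = 83.86%


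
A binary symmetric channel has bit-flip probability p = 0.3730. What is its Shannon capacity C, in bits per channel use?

For BSC with error probability p:
C = 1 - H(p) where H(p) is binary entropy
H(0.3730) = -0.3730 × log₂(0.3730) - 0.6270 × log₂(0.6270)
H(p) = 0.9529
C = 1 - 0.9529 = 0.0471 bits/use


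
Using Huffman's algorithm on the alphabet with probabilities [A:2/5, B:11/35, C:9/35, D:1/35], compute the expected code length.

Huffman tree construction:
Combine smallest probabilities repeatedly
Resulting codes:
  A: 0 (length 1)
  B: 11 (length 2)
  C: 101 (length 3)
  D: 100 (length 3)
Average length = Σ p(s) × length(s) = 1.8857 bits


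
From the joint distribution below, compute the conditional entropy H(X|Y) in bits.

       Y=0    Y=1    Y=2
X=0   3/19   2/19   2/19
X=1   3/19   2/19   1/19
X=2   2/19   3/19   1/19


H(X|Y) = Σ_y p(y) H(X|Y=y)
  p(Y=0) = 8/19, H(X|Y=0) = 1.5613
  p(Y=1) = 7/19, H(X|Y=1) = 1.5567
  p(Y=2) = 4/19, H(X|Y=2) = 1.5000
H(X|Y) = 0.4211×1.5613 + 0.3684×1.5567 + 0.2105×1.5000 = 1.5467 bits


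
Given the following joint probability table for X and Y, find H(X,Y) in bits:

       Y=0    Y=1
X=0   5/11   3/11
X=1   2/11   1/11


H(X,Y) = -Σ p(x,y) log₂ p(x,y)
  p(0,0)=5/11: -0.4545 × log₂(0.4545) = 0.5170
  p(0,1)=3/11: -0.2727 × log₂(0.2727) = 0.5112
  p(1,0)=2/11: -0.1818 × log₂(0.1818) = 0.4472
  p(1,1)=1/11: -0.0909 × log₂(0.0909) = 0.3145
H(X,Y) = 1.7899 bits


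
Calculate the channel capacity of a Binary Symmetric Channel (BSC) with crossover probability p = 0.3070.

For BSC with error probability p:
C = 1 - H(p) where H(p) is binary entropy
H(0.3070) = -0.3070 × log₂(0.3070) - 0.6930 × log₂(0.6930)
H(p) = 0.8897
C = 1 - 0.8897 = 0.1103 bits/use


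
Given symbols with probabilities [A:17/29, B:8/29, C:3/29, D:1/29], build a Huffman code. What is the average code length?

Huffman tree construction:
Combine smallest probabilities repeatedly
Resulting codes:
  A: 1 (length 1)
  B: 01 (length 2)
  C: 001 (length 3)
  D: 000 (length 3)
Average length = Σ p(s) × length(s) = 1.5517 bits


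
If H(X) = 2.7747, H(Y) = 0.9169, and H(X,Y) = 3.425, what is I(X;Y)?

I(X;Y) = H(X) + H(Y) - H(X,Y)
I(X;Y) = 2.7747 + 0.9169 - 3.425 = 0.2666 bits


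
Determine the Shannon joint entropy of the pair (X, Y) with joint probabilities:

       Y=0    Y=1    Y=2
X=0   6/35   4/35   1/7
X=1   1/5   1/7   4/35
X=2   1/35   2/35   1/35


H(X,Y) = -Σ p(x,y) log₂ p(x,y)
  p(0,0)=6/35: -0.1714 × log₂(0.1714) = 0.4362
  p(0,1)=4/35: -0.1143 × log₂(0.1143) = 0.3576
  p(0,2)=1/7: -0.1429 × log₂(0.1429) = 0.4011
  p(1,0)=1/5: -0.2000 × log₂(0.2000) = 0.4644
  p(1,1)=1/7: -0.1429 × log₂(0.1429) = 0.4011
  p(1,2)=4/35: -0.1143 × log₂(0.1143) = 0.3576
  p(2,0)=1/35: -0.0286 × log₂(0.0286) = 0.1466
  p(2,1)=2/35: -0.0571 × log₂(0.0571) = 0.2360
  p(2,2)=1/35: -0.0286 × log₂(0.0286) = 0.1466
H(X,Y) = 2.9470 bits


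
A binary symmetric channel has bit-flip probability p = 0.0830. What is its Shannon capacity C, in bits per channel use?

For BSC with error probability p:
C = 1 - H(p) where H(p) is binary entropy
H(0.0830) = -0.0830 × log₂(0.0830) - 0.9170 × log₂(0.9170)
H(p) = 0.4127
C = 1 - 0.4127 = 0.5873 bits/use


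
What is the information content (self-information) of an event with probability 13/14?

Information content I(x) = -log₂(p(x))
I = -log₂(13/14) = -log₂(0.9286)
I = 0.1069 bits


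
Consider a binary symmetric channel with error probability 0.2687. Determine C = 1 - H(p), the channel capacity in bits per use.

For BSC with error probability p:
C = 1 - H(p) where H(p) is binary entropy
H(0.2687) = -0.2687 × log₂(0.2687) - 0.7313 × log₂(0.7313)
H(p) = 0.8396
C = 1 - 0.8396 = 0.1604 bits/use


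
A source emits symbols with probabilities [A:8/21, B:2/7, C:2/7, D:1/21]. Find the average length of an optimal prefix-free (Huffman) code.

Huffman tree construction:
Combine smallest probabilities repeatedly
Resulting codes:
  A: 0 (length 1)
  B: 111 (length 3)
  C: 10 (length 2)
  D: 110 (length 3)
Average length = Σ p(s) × length(s) = 1.9524 bits


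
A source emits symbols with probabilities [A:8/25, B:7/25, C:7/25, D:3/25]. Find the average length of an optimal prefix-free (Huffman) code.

Huffman tree construction:
Combine smallest probabilities repeatedly
Resulting codes:
  A: 11 (length 2)
  B: 01 (length 2)
  C: 10 (length 2)
  D: 00 (length 2)
Average length = Σ p(s) × length(s) = 2.0000 bits


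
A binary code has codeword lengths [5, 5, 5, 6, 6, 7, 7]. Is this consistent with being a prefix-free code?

Kraft inequality: Σ 2^(-l_i) ≤ 1 for prefix-free code
Calculating: 2^(-5) + 2^(-5) + 2^(-5) + 2^(-6) + 2^(-6) + 2^(-7) + 2^(-7)
= 0.03125 + 0.03125 + 0.03125 + 0.015625 + 0.015625 + 0.0078125 + 0.0078125
= 0.1406
Since 0.1406 ≤ 1, prefix-free code exists


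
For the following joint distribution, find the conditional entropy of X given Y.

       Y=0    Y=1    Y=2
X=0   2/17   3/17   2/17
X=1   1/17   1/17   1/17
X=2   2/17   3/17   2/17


H(X|Y) = Σ_y p(y) H(X|Y=y)
  p(Y=0) = 5/17, H(X|Y=0) = 1.5219
  p(Y=1) = 7/17, H(X|Y=1) = 1.4488
  p(Y=2) = 5/17, H(X|Y=2) = 1.5219
H(X|Y) = 0.2941×1.5219 + 0.4118×1.4488 + 0.2941×1.5219 = 1.4918 bits


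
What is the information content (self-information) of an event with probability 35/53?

Information content I(x) = -log₂(p(x))
I = -log₂(35/53) = -log₂(0.6604)
I = 0.5986 bits


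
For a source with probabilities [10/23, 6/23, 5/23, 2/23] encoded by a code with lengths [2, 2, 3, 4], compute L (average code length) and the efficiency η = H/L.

Average length L = Σ p_i × l_i = 2.3913 bits
Entropy H = 1.8132 bits
Efficiency η = H/L × 100% = 75.82%


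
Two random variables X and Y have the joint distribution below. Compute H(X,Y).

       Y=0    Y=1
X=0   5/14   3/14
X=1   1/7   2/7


H(X,Y) = -Σ p(x,y) log₂ p(x,y)
  p(0,0)=5/14: -0.3571 × log₂(0.3571) = 0.5305
  p(0,1)=3/14: -0.2143 × log₂(0.2143) = 0.4762
  p(1,0)=1/7: -0.1429 × log₂(0.1429) = 0.4011
  p(1,1)=2/7: -0.2857 × log₂(0.2857) = 0.5164
H(X,Y) = 1.9242 bits


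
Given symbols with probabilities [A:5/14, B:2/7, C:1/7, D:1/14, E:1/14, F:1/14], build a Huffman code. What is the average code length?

Huffman tree construction:
Combine smallest probabilities repeatedly
Resulting codes:
  A: 11 (length 2)
  B: 10 (length 2)
  C: 011 (length 3)
  D: 000 (length 3)
  E: 001 (length 3)
  F: 010 (length 3)
Average length = Σ p(s) × length(s) = 2.3571 bits


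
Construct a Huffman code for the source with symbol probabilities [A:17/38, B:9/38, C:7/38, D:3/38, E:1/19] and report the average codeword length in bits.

Huffman tree construction:
Combine smallest probabilities repeatedly
Resulting codes:
  A: 0 (length 1)
  B: 10 (length 2)
  C: 111 (length 3)
  D: 1101 (length 4)
  E: 1100 (length 4)
Average length = Σ p(s) × length(s) = 2.0000 bits


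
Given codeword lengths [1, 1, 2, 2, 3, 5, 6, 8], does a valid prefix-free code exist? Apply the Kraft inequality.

Kraft inequality: Σ 2^(-l_i) ≤ 1 for prefix-free code
Calculating: 2^(-1) + 2^(-1) + 2^(-2) + 2^(-2) + 2^(-3) + 2^(-5) + 2^(-6) + 2^(-8)
= 0.5 + 0.5 + 0.25 + 0.25 + 0.125 + 0.03125 + 0.015625 + 0.00390625
= 1.6758
Since 1.6758 > 1, prefix-free code does not exist


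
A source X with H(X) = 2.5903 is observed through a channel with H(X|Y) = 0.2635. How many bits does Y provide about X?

I(X;Y) = H(X) - H(X|Y)
I(X;Y) = 2.5903 - 0.2635 = 2.3268 bits


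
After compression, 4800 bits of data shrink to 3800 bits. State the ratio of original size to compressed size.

Compression ratio = Original / Compressed
= 4800 / 3800 = 1.26:1


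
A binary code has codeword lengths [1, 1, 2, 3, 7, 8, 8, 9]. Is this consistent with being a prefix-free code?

Kraft inequality: Σ 2^(-l_i) ≤ 1 for prefix-free code
Calculating: 2^(-1) + 2^(-1) + 2^(-2) + 2^(-3) + 2^(-7) + 2^(-8) + 2^(-8) + 2^(-9)
= 0.5 + 0.5 + 0.25 + 0.125 + 0.0078125 + 0.00390625 + 0.00390625 + 0.001953125
= 1.3926
Since 1.3926 > 1, prefix-free code does not exist


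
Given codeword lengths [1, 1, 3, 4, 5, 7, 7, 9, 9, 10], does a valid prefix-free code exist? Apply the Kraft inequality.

Kraft inequality: Σ 2^(-l_i) ≤ 1 for prefix-free code
Calculating: 2^(-1) + 2^(-1) + 2^(-3) + 2^(-4) + 2^(-5) + 2^(-7) + 2^(-7) + 2^(-9) + 2^(-9) + 2^(-10)
= 0.5 + 0.5 + 0.125 + 0.0625 + 0.03125 + 0.0078125 + 0.0078125 + 0.001953125 + 0.001953125 + 0.0009765625
= 1.2393
Since 1.2393 > 1, prefix-free code does not exist


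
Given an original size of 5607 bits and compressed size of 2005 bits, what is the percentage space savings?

Space savings = (1 - Compressed/Original) × 100%
= (1 - 2005/5607) × 100%
= 64.24%


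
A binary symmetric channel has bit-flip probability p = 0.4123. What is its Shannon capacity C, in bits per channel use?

For BSC with error probability p:
C = 1 - H(p) where H(p) is binary entropy
H(0.4123) = -0.4123 × log₂(0.4123) - 0.5877 × log₂(0.5877)
H(p) = 0.9777
C = 1 - 0.9777 = 0.0223 bits/use


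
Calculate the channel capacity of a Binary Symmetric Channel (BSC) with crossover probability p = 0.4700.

For BSC with error probability p:
C = 1 - H(p) where H(p) is binary entropy
H(0.4700) = -0.4700 × log₂(0.4700) - 0.5300 × log₂(0.5300)
H(p) = 0.9974
C = 1 - 0.9974 = 0.0026 bits/use


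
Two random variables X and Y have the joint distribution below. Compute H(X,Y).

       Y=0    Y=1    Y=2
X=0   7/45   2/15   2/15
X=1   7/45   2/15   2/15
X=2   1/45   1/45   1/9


H(X,Y) = -Σ p(x,y) log₂ p(x,y)
  p(0,0)=7/45: -0.1556 × log₂(0.1556) = 0.4176
  p(0,1)=2/15: -0.1333 × log₂(0.1333) = 0.3876
  p(0,2)=2/15: -0.1333 × log₂(0.1333) = 0.3876
  p(1,0)=7/45: -0.1556 × log₂(0.1556) = 0.4176
  p(1,1)=2/15: -0.1333 × log₂(0.1333) = 0.3876
  p(1,2)=2/15: -0.1333 × log₂(0.1333) = 0.3876
  p(2,0)=1/45: -0.0222 × log₂(0.0222) = 0.1220
  p(2,1)=1/45: -0.0222 × log₂(0.0222) = 0.1220
  p(2,2)=1/9: -0.1111 × log₂(0.1111) = 0.3522
H(X,Y) = 2.9818 bits


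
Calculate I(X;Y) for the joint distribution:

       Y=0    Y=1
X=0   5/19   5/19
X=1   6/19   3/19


H(X) = 0.9980, H(Y) = 0.9819, H(X,Y) = 1.9593
I(X;Y) = H(X) + H(Y) - H(X,Y) = 0.0206 bits


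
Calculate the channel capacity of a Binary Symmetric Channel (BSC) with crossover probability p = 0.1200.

For BSC with error probability p:
C = 1 - H(p) where H(p) is binary entropy
H(0.1200) = -0.1200 × log₂(0.1200) - 0.8800 × log₂(0.8800)
H(p) = 0.5294
C = 1 - 0.5294 = 0.4706 bits/use


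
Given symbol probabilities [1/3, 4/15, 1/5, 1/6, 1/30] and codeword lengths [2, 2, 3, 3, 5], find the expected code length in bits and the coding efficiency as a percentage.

Average length L = Σ p_i × l_i = 2.4667 bits
Entropy H = 2.0956 bits
Efficiency η = H/L × 100% = 84.96%


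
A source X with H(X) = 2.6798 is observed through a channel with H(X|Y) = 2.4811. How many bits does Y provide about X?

I(X;Y) = H(X) - H(X|Y)
I(X;Y) = 2.6798 - 2.4811 = 0.1987 bits


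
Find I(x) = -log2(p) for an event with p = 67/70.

Information content I(x) = -log₂(p(x))
I = -log₂(67/70) = -log₂(0.9571)
I = 0.0632 bits


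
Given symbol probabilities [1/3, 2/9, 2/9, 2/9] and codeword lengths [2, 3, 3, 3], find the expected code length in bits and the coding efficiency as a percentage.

Average length L = Σ p_i × l_i = 2.6667 bits
Entropy H = 1.9749 bits
Efficiency η = H/L × 100% = 74.06%


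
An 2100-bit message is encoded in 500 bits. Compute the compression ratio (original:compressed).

Compression ratio = Original / Compressed
= 2100 / 500 = 4.20:1


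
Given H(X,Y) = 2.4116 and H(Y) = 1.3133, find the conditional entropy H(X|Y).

Chain rule: H(X,Y) = H(X|Y) + H(Y)
H(X|Y) = H(X,Y) - H(Y) = 2.4116 - 1.3133 = 1.0983 bits


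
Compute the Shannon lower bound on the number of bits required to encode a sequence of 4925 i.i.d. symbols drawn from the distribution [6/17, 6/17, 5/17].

Entropy H = 1.5799 bits/symbol
Minimum bits = H × n = 1.5799 × 4925
= 7780.83 bits


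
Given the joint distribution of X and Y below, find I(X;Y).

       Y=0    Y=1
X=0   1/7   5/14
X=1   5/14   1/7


H(X) = 1.0000, H(Y) = 1.0000, H(X,Y) = 1.8631
I(X;Y) = H(X) + H(Y) - H(X,Y) = 0.1369 bits


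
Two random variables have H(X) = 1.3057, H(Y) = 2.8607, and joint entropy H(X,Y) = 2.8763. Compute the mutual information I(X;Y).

I(X;Y) = H(X) + H(Y) - H(X,Y)
I(X;Y) = 1.3057 + 2.8607 - 2.8763 = 1.2901 bits


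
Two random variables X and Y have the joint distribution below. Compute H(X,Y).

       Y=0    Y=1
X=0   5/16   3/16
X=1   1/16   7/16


H(X,Y) = -Σ p(x,y) log₂ p(x,y)
  p(0,0)=5/16: -0.3125 × log₂(0.3125) = 0.5244
  p(0,1)=3/16: -0.1875 × log₂(0.1875) = 0.4528
  p(1,0)=1/16: -0.0625 × log₂(0.0625) = 0.2500
  p(1,1)=7/16: -0.4375 × log₂(0.4375) = 0.5218
H(X,Y) = 1.7490 bits


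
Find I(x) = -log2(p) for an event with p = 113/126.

Information content I(x) = -log₂(p(x))
I = -log₂(113/126) = -log₂(0.8968)
I = 0.1571 bits


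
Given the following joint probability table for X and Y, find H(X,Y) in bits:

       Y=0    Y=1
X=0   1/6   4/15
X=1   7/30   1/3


H(X,Y) = -Σ p(x,y) log₂ p(x,y)
  p(0,0)=1/6: -0.1667 × log₂(0.1667) = 0.4308
  p(0,1)=4/15: -0.2667 × log₂(0.2667) = 0.5085
  p(1,0)=7/30: -0.2333 × log₂(0.2333) = 0.4899
  p(1,1)=1/3: -0.3333 × log₂(0.3333) = 0.5283
H(X,Y) = 1.9575 bits


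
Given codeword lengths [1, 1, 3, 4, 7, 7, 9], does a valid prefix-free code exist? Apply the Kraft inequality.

Kraft inequality: Σ 2^(-l_i) ≤ 1 for prefix-free code
Calculating: 2^(-1) + 2^(-1) + 2^(-3) + 2^(-4) + 2^(-7) + 2^(-7) + 2^(-9)
= 0.5 + 0.5 + 0.125 + 0.0625 + 0.0078125 + 0.0078125 + 0.001953125
= 1.2051
Since 1.2051 > 1, prefix-free code does not exist


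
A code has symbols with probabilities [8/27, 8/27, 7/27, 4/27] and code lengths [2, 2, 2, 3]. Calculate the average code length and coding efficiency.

Average length L = Σ p_i × l_i = 2.1481 bits
Entropy H = 1.9530 bits
Efficiency η = H/L × 100% = 90.91%


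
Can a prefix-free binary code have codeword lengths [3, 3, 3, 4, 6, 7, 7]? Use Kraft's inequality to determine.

Kraft inequality: Σ 2^(-l_i) ≤ 1 for prefix-free code
Calculating: 2^(-3) + 2^(-3) + 2^(-3) + 2^(-4) + 2^(-6) + 2^(-7) + 2^(-7)
= 0.125 + 0.125 + 0.125 + 0.0625 + 0.015625 + 0.0078125 + 0.0078125
= 0.4688
Since 0.4688 ≤ 1, prefix-free code exists


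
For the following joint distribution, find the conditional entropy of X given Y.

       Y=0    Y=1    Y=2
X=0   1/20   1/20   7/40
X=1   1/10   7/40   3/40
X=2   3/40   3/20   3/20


H(X|Y) = Σ_y p(y) H(X|Y=y)
  p(Y=0) = 9/40, H(X|Y=0) = 1.5305
  p(Y=1) = 3/8, H(X|Y=1) = 1.4295
  p(Y=2) = 2/5, H(X|Y=2) = 1.5052
H(X|Y) = 0.2250×1.5305 + 0.3750×1.4295 + 0.4000×1.5052 = 1.4825 bits


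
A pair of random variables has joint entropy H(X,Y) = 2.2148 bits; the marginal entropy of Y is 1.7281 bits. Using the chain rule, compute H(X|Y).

Chain rule: H(X,Y) = H(X|Y) + H(Y)
H(X|Y) = H(X,Y) - H(Y) = 2.2148 - 1.7281 = 0.4867 bits


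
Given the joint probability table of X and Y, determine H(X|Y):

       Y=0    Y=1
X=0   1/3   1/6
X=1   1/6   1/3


H(X|Y) = Σ_y p(y) H(X|Y=y)
  p(Y=0) = 1/2, H(X|Y=0) = 0.9183
  p(Y=1) = 1/2, H(X|Y=1) = 0.9183
H(X|Y) = 0.5000×0.9183 + 0.5000×0.9183 = 0.9183 bits


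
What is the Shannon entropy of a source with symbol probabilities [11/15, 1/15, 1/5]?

H(X) = -Σ p(x) log₂ p(x)
  -11/15 × log₂(11/15) = 0.3281
  -1/15 × log₂(1/15) = 0.2605
  -1/5 × log₂(1/5) = 0.4644
H(X) = 1.0530 bits


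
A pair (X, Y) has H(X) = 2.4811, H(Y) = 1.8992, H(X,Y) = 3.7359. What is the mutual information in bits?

I(X;Y) = H(X) + H(Y) - H(X,Y)
I(X;Y) = 2.4811 + 1.8992 - 3.7359 = 0.6444 bits


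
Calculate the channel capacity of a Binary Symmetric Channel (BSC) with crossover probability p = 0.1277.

For BSC with error probability p:
C = 1 - H(p) where H(p) is binary entropy
H(0.1277) = -0.1277 × log₂(0.1277) - 0.8723 × log₂(0.8723)
H(p) = 0.5511
C = 1 - 0.5511 = 0.4489 bits/use


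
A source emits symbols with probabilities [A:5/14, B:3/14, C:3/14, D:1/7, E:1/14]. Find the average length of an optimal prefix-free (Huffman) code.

Huffman tree construction:
Combine smallest probabilities repeatedly
Resulting codes:
  A: 11 (length 2)
  B: 00 (length 2)
  C: 01 (length 2)
  D: 101 (length 3)
  E: 100 (length 3)
Average length = Σ p(s) × length(s) = 2.2143 bits


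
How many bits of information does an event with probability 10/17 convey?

Information content I(x) = -log₂(p(x))
I = -log₂(10/17) = -log₂(0.5882)
I = 0.7655 bits


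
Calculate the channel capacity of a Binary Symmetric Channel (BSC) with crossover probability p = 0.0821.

For BSC with error probability p:
C = 1 - H(p) where H(p) is binary entropy
H(0.0821) = -0.0821 × log₂(0.0821) - 0.9179 × log₂(0.9179)
H(p) = 0.4095
C = 1 - 0.4095 = 0.5905 bits/use


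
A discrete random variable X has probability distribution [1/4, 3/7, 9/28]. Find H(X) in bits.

H(X) = -Σ p(x) log₂ p(x)
  -1/4 × log₂(1/4) = 0.5000
  -3/7 × log₂(3/7) = 0.5239
  -9/28 × log₂(9/28) = 0.5263
H(X) = 1.5502 bits


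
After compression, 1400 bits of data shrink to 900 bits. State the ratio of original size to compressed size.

Compression ratio = Original / Compressed
= 1400 / 900 = 1.56:1


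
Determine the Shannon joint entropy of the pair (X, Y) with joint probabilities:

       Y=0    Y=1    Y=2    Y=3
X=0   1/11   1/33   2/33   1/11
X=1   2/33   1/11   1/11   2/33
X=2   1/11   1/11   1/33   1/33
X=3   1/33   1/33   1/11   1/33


H(X,Y) = -Σ p(x,y) log₂ p(x,y)
  p(0,0)=1/11: -0.0909 × log₂(0.0909) = 0.3145
  p(0,1)=1/33: -0.0303 × log₂(0.0303) = 0.1529
  p(0,2)=2/33: -0.0606 × log₂(0.0606) = 0.2451
  p(0,3)=1/11: -0.0909 × log₂(0.0909) = 0.3145
  p(1,0)=2/33: -0.0606 × log₂(0.0606) = 0.2451
  p(1,1)=1/11: -0.0909 × log₂(0.0909) = 0.3145
  p(1,2)=1/11: -0.0909 × log₂(0.0909) = 0.3145
  p(1,3)=2/33: -0.0606 × log₂(0.0606) = 0.2451
  p(2,0)=1/11: -0.0909 × log₂(0.0909) = 0.3145
  p(2,1)=1/11: -0.0909 × log₂(0.0909) = 0.3145
  p(2,2)=1/33: -0.0303 × log₂(0.0303) = 0.1529
  p(2,3)=1/33: -0.0303 × log₂(0.0303) = 0.1529
  p(3,0)=1/33: -0.0303 × log₂(0.0303) = 0.1529
  p(3,1)=1/33: -0.0303 × log₂(0.0303) = 0.1529
  p(3,2)=1/11: -0.0909 × log₂(0.0909) = 0.3145
  p(3,3)=1/33: -0.0303 × log₂(0.0303) = 0.1529
H(X,Y) = 3.8540 bits


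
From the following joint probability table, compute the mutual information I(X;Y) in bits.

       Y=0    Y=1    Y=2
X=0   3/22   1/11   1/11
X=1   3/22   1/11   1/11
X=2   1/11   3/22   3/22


H(X) = 1.5820, H(Y) = 1.5820, H(X,Y) = 3.1404
I(X;Y) = H(X) + H(Y) - H(X,Y) = 0.0237 bits


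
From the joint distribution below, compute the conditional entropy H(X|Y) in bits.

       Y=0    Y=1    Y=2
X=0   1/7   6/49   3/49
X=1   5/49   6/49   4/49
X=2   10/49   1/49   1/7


H(X|Y) = Σ_y p(y) H(X|Y=y)
  p(Y=0) = 22/49, H(X|Y=0) = 1.5285
  p(Y=1) = 13/49, H(X|Y=1) = 1.3143
  p(Y=2) = 2/7, H(X|Y=2) = 1.4926
H(X|Y) = 0.4490×1.5285 + 0.2653×1.3143 + 0.2857×1.4926 = 1.4614 bits


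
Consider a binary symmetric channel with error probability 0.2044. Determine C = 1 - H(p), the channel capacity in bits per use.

For BSC with error probability p:
C = 1 - H(p) where H(p) is binary entropy
H(0.2044) = -0.2044 × log₂(0.2044) - 0.7956 × log₂(0.7956)
H(p) = 0.7306
C = 1 - 0.7306 = 0.2694 bits/use


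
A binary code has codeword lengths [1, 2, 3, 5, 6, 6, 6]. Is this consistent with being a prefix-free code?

Kraft inequality: Σ 2^(-l_i) ≤ 1 for prefix-free code
Calculating: 2^(-1) + 2^(-2) + 2^(-3) + 2^(-5) + 2^(-6) + 2^(-6) + 2^(-6)
= 0.5 + 0.25 + 0.125 + 0.03125 + 0.015625 + 0.015625 + 0.015625
= 0.9531
Since 0.9531 ≤ 1, prefix-free code exists


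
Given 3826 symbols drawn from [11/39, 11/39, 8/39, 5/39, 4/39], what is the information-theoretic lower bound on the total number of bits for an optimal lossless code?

Entropy H = 2.2157 bits/symbol
Minimum bits = H × n = 2.2157 × 3826
= 8477.39 bits


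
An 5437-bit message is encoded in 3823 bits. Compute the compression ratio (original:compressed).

Compression ratio = Original / Compressed
= 5437 / 3823 = 1.42:1


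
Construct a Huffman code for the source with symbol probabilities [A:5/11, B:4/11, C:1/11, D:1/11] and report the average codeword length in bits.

Huffman tree construction:
Combine smallest probabilities repeatedly
Resulting codes:
  A: 0 (length 1)
  B: 11 (length 2)
  C: 100 (length 3)
  D: 101 (length 3)
Average length = Σ p(s) × length(s) = 1.7273 bits


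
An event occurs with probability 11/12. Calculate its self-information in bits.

Information content I(x) = -log₂(p(x))
I = -log₂(11/12) = -log₂(0.9167)
I = 0.1255 bits


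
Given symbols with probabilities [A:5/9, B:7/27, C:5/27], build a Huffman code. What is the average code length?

Huffman tree construction:
Combine smallest probabilities repeatedly
Resulting codes:
  A: 1 (length 1)
  B: 01 (length 2)
  C: 00 (length 2)
Average length = Σ p(s) × length(s) = 1.4444 bits


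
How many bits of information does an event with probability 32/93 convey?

Information content I(x) = -log₂(p(x))
I = -log₂(32/93) = -log₂(0.3441)
I = 1.5392 bits


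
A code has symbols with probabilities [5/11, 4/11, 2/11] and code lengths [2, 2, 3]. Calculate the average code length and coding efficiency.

Average length L = Σ p_i × l_i = 2.1818 bits
Entropy H = 1.4949 bits
Efficiency η = H/L × 100% = 68.52%


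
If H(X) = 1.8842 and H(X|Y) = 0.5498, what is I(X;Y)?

I(X;Y) = H(X) - H(X|Y)
I(X;Y) = 1.8842 - 0.5498 = 1.3344 bits


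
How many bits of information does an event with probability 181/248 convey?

Information content I(x) = -log₂(p(x))
I = -log₂(181/248) = -log₂(0.7298)
I = 0.4544 bits


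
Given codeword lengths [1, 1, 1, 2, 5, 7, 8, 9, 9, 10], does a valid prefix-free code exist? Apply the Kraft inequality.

Kraft inequality: Σ 2^(-l_i) ≤ 1 for prefix-free code
Calculating: 2^(-1) + 2^(-1) + 2^(-1) + 2^(-2) + 2^(-5) + 2^(-7) + 2^(-8) + 2^(-9) + 2^(-9) + 2^(-10)
= 0.5 + 0.5 + 0.5 + 0.25 + 0.03125 + 0.0078125 + 0.00390625 + 0.001953125 + 0.001953125 + 0.0009765625
= 1.7979
Since 1.7979 > 1, prefix-free code does not exist


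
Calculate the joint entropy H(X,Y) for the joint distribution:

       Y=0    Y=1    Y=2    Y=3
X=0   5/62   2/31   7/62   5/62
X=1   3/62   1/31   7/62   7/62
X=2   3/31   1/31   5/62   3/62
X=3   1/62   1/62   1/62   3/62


H(X,Y) = -Σ p(x,y) log₂ p(x,y)
  p(0,0)=5/62: -0.0806 × log₂(0.0806) = 0.2929
  p(0,1)=2/31: -0.0645 × log₂(0.0645) = 0.2551
  p(0,2)=7/62: -0.1129 × log₂(0.1129) = 0.3553
  p(0,3)=5/62: -0.0806 × log₂(0.0806) = 0.2929
  p(1,0)=3/62: -0.0484 × log₂(0.0484) = 0.2114
  p(1,1)=1/31: -0.0323 × log₂(0.0323) = 0.1598
  p(1,2)=7/62: -0.1129 × log₂(0.1129) = 0.3553
  p(1,3)=7/62: -0.1129 × log₂(0.1129) = 0.3553
  p(2,0)=3/31: -0.0968 × log₂(0.0968) = 0.3261
  p(2,1)=1/31: -0.0323 × log₂(0.0323) = 0.1598
  p(2,2)=5/62: -0.0806 × log₂(0.0806) = 0.2929
  p(2,3)=3/62: -0.0484 × log₂(0.0484) = 0.2114
  p(3,0)=1/62: -0.0161 × log₂(0.0161) = 0.0960
  p(3,1)=1/62: -0.0161 × log₂(0.0161) = 0.0960
  p(3,2)=1/62: -0.0161 × log₂(0.0161) = 0.0960
  p(3,3)=3/62: -0.0484 × log₂(0.0484) = 0.2114
H(X,Y) = 3.7678 bits


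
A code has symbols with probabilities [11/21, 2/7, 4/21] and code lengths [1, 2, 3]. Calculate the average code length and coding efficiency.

Average length L = Σ p_i × l_i = 1.6667 bits
Entropy H = 1.4607 bits
Efficiency η = H/L × 100% = 87.64%


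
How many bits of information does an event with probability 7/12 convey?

Information content I(x) = -log₂(p(x))
I = -log₂(7/12) = -log₂(0.5833)
I = 0.7776 bits


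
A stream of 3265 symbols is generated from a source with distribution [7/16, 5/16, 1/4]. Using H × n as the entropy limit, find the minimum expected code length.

Entropy H = 1.5462 bits/symbol
Minimum bits = H × n = 1.5462 × 3265
= 5048.28 bits


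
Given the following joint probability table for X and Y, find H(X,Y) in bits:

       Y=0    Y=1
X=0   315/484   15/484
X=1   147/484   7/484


H(X,Y) = -Σ p(x,y) log₂ p(x,y)
  p(0,0)=315/484: -0.6508 × log₂(0.6508) = 0.4033
  p(0,1)=15/484: -0.0310 × log₂(0.0310) = 0.1553
  p(1,0)=147/484: -0.3037 × log₂(0.3037) = 0.5222
  p(1,1)=7/484: -0.0145 × log₂(0.0145) = 0.0884
H(X,Y) = 1.1692 bits


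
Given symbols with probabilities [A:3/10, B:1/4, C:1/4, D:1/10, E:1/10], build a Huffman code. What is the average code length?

Huffman tree construction:
Combine smallest probabilities repeatedly
Resulting codes:
  A: 11 (length 2)
  B: 01 (length 2)
  C: 10 (length 2)
  D: 000 (length 3)
  E: 001 (length 3)
Average length = Σ p(s) × length(s) = 2.2000 bits


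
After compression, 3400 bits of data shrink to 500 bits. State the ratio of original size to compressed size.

Compression ratio = Original / Compressed
= 3400 / 500 = 6.80:1


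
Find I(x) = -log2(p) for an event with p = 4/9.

Information content I(x) = -log₂(p(x))
I = -log₂(4/9) = -log₂(0.4444)
I = 1.1699 bits


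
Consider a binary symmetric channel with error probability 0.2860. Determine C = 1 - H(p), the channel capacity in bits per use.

For BSC with error probability p:
C = 1 - H(p) where H(p) is binary entropy
H(0.2860) = -0.2860 × log₂(0.2860) - 0.7140 × log₂(0.7140)
H(p) = 0.8635
C = 1 - 0.8635 = 0.1365 bits/use


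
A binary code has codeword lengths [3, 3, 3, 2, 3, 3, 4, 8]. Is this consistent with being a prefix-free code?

Kraft inequality: Σ 2^(-l_i) ≤ 1 for prefix-free code
Calculating: 2^(-3) + 2^(-3) + 2^(-3) + 2^(-2) + 2^(-3) + 2^(-3) + 2^(-4) + 2^(-8)
= 0.125 + 0.125 + 0.125 + 0.25 + 0.125 + 0.125 + 0.0625 + 0.00390625
= 0.9414
Since 0.9414 ≤ 1, prefix-free code exists


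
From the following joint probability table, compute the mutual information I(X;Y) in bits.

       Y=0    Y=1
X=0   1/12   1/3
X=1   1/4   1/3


H(X) = 0.9799, H(Y) = 0.9183, H(X,Y) = 1.8554
I(X;Y) = H(X) + H(Y) - H(X,Y) = 0.0428 bits


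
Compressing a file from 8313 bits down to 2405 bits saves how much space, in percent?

Space savings = (1 - Compressed/Original) × 100%
= (1 - 2405/8313) × 100%
= 71.07%


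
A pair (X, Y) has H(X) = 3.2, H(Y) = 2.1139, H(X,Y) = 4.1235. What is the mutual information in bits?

I(X;Y) = H(X) + H(Y) - H(X,Y)
I(X;Y) = 3.2 + 2.1139 - 4.1235 = 1.1904 bits


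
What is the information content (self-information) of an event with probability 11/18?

Information content I(x) = -log₂(p(x))
I = -log₂(11/18) = -log₂(0.6111)
I = 0.7105 bits


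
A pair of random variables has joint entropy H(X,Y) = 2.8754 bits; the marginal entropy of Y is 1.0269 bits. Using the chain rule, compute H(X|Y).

Chain rule: H(X,Y) = H(X|Y) + H(Y)
H(X|Y) = H(X,Y) - H(Y) = 2.8754 - 1.0269 = 1.8485 bits


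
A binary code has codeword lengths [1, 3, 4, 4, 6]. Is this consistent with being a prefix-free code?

Kraft inequality: Σ 2^(-l_i) ≤ 1 for prefix-free code
Calculating: 2^(-1) + 2^(-3) + 2^(-4) + 2^(-4) + 2^(-6)
= 0.5 + 0.125 + 0.0625 + 0.0625 + 0.015625
= 0.7656
Since 0.7656 ≤ 1, prefix-free code exists


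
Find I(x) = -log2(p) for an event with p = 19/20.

Information content I(x) = -log₂(p(x))
I = -log₂(19/20) = -log₂(0.9500)
I = 0.0740 bits


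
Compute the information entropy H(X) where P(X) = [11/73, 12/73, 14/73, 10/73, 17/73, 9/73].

H(X) = -Σ p(x) log₂ p(x)
  -11/73 × log₂(11/73) = 0.4114
  -12/73 × log₂(12/73) = 0.4282
  -14/73 × log₂(14/73) = 0.4569
  -10/73 × log₂(10/73) = 0.3929
  -17/73 × log₂(17/73) = 0.4896
  -9/73 × log₂(9/73) = 0.3723
H(X) = 2.5513 bits


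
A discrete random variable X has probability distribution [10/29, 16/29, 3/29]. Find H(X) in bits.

H(X) = -Σ p(x) log₂ p(x)
  -10/29 × log₂(10/29) = 0.5297
  -16/29 × log₂(16/29) = 0.4734
  -3/29 × log₂(3/29) = 0.3386
H(X) = 1.3416 bits


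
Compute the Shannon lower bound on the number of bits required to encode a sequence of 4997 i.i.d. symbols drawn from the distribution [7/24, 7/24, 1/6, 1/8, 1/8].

Entropy H = 2.2178 bits/symbol
Minimum bits = H × n = 2.2178 × 4997
= 11082.17 bits


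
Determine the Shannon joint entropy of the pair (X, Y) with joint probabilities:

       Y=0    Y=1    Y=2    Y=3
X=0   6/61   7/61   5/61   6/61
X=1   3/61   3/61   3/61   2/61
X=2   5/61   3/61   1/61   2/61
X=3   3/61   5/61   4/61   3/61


H(X,Y) = -Σ p(x,y) log₂ p(x,y)
  p(0,0)=6/61: -0.0984 × log₂(0.0984) = 0.3291
  p(0,1)=7/61: -0.1148 × log₂(0.1148) = 0.3584
  p(0,2)=5/61: -0.0820 × log₂(0.0820) = 0.2958
  p(0,3)=6/61: -0.0984 × log₂(0.0984) = 0.3291
  p(1,0)=3/61: -0.0492 × log₂(0.0492) = 0.2137
  p(1,1)=3/61: -0.0492 × log₂(0.0492) = 0.2137
  p(1,2)=3/61: -0.0492 × log₂(0.0492) = 0.2137
  p(1,3)=2/61: -0.0328 × log₂(0.0328) = 0.1617
  p(2,0)=5/61: -0.0820 × log₂(0.0820) = 0.2958
  p(2,1)=3/61: -0.0492 × log₂(0.0492) = 0.2137
  p(2,2)=1/61: -0.0164 × log₂(0.0164) = 0.0972
  p(2,3)=2/61: -0.0328 × log₂(0.0328) = 0.1617
  p(3,0)=3/61: -0.0492 × log₂(0.0492) = 0.2137
  p(3,1)=5/61: -0.0820 × log₂(0.0820) = 0.2958
  p(3,2)=4/61: -0.0656 × log₂(0.0656) = 0.2578
  p(3,3)=3/61: -0.0492 × log₂(0.0492) = 0.2137
H(X,Y) = 3.8647 bits


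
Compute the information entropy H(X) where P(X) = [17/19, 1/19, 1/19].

H(X) = -Σ p(x) log₂ p(x)
  -17/19 × log₂(17/19) = 0.1436
  -1/19 × log₂(1/19) = 0.2236
  -1/19 × log₂(1/19) = 0.2236
H(X) = 0.5907 bits


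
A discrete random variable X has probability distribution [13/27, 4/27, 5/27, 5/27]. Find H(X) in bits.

H(X) = -Σ p(x) log₂ p(x)
  -13/27 × log₂(13/27) = 0.5077
  -4/27 × log₂(4/27) = 0.4081
  -5/27 × log₂(5/27) = 0.4505
  -5/27 × log₂(5/27) = 0.4505
H(X) = 1.8169 bits


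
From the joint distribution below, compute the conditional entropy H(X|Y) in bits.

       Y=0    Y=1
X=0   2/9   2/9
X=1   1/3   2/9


H(X|Y) = Σ_y p(y) H(X|Y=y)
  p(Y=0) = 5/9, H(X|Y=0) = 0.9710
  p(Y=1) = 4/9, H(X|Y=1) = 1.0000
H(X|Y) = 0.5556×0.9710 + 0.4444×1.0000 = 0.9839 bits


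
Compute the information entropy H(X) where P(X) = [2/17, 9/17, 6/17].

H(X) = -Σ p(x) log₂ p(x)
  -2/17 × log₂(2/17) = 0.3632
  -9/17 × log₂(9/17) = 0.4858
  -6/17 × log₂(6/17) = 0.5303
H(X) = 1.3793 bits


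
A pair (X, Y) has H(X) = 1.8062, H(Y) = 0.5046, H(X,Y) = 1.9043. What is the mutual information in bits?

I(X;Y) = H(X) + H(Y) - H(X,Y)
I(X;Y) = 1.8062 + 0.5046 - 1.9043 = 0.4065 bits


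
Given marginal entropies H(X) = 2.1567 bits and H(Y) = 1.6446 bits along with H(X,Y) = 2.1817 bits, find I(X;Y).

I(X;Y) = H(X) + H(Y) - H(X,Y)
I(X;Y) = 2.1567 + 1.6446 - 2.1817 = 1.6196 bits


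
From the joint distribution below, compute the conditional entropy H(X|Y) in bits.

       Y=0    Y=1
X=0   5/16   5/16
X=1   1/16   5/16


H(X|Y) = Σ_y p(y) H(X|Y=y)
  p(Y=0) = 3/8, H(X|Y=0) = 0.6500
  p(Y=1) = 5/8, H(X|Y=1) = 1.0000
H(X|Y) = 0.3750×0.6500 + 0.6250×1.0000 = 0.8688 bits


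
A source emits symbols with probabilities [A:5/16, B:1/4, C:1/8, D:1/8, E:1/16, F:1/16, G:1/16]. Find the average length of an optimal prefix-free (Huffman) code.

Huffman tree construction:
Combine smallest probabilities repeatedly
Resulting codes:
  A: 11 (length 2)
  B: 01 (length 2)
  C: 001 (length 3)
  D: 100 (length 3)
  E: 1010 (length 4)
  F: 1011 (length 4)
  G: 000 (length 3)
Average length = Σ p(s) × length(s) = 2.5625 bits


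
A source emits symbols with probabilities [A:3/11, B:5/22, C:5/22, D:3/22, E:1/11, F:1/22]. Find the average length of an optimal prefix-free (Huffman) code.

Huffman tree construction:
Combine smallest probabilities repeatedly
Resulting codes:
  A: 10 (length 2)
  B: 00 (length 2)
  C: 01 (length 2)
  D: 110 (length 3)
  E: 1111 (length 4)
  F: 1110 (length 4)
Average length = Σ p(s) × length(s) = 2.4091 bits


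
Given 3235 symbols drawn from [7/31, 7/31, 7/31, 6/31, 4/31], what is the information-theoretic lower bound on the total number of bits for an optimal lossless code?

Entropy H = 2.2941 bits/symbol
Minimum bits = H × n = 2.2941 × 3235
= 7421.28 bits


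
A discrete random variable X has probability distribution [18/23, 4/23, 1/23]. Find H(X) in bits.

H(X) = -Σ p(x) log₂ p(x)
  -18/23 × log₂(18/23) = 0.2768
  -4/23 × log₂(4/23) = 0.4389
  -1/23 × log₂(1/23) = 0.1967
H(X) = 0.9123 bits


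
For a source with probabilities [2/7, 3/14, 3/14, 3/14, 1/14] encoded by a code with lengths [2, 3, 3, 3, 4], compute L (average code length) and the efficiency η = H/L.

Average length L = Σ p_i × l_i = 2.7857 bits
Entropy H = 2.2170 bits
Efficiency η = H/L × 100% = 79.59%


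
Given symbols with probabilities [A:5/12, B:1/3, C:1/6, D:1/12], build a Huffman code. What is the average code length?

Huffman tree construction:
Combine smallest probabilities repeatedly
Resulting codes:
  A: 0 (length 1)
  B: 11 (length 2)
  C: 101 (length 3)
  D: 100 (length 3)
Average length = Σ p(s) × length(s) = 1.8333 bits


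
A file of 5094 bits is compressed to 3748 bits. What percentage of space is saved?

Space savings = (1 - Compressed/Original) × 100%
= (1 - 3748/5094) × 100%
= 26.42%


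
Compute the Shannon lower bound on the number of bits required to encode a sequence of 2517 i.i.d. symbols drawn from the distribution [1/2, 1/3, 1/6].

Entropy H = 1.4591 bits/symbol
Minimum bits = H × n = 1.4591 × 2517
= 3672.68 bits


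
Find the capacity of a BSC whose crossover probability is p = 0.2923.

For BSC with error probability p:
C = 1 - H(p) where H(p) is binary entropy
H(0.2923) = -0.2923 × log₂(0.2923) - 0.7077 × log₂(0.7077)
H(p) = 0.8717
C = 1 - 0.8717 = 0.1283 bits/use


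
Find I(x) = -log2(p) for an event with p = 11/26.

Information content I(x) = -log₂(p(x))
I = -log₂(11/26) = -log₂(0.4231)
I = 1.2410 bits


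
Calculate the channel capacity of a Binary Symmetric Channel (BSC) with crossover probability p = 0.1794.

For BSC with error probability p:
C = 1 - H(p) where H(p) is binary entropy
H(0.1794) = -0.1794 × log₂(0.1794) - 0.8206 × log₂(0.8206)
H(p) = 0.6788
C = 1 - 0.6788 = 0.3212 bits/use


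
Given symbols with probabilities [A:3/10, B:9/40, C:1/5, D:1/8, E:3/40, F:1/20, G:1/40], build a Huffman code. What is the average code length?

Huffman tree construction:
Combine smallest probabilities repeatedly
Resulting codes:
  A: 11 (length 2)
  B: 01 (length 2)
  C: 00 (length 2)
  D: 100 (length 3)
  E: 1010 (length 4)
  F: 10111 (length 5)
  G: 10110 (length 5)
Average length = Σ p(s) × length(s) = 2.5000 bits
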